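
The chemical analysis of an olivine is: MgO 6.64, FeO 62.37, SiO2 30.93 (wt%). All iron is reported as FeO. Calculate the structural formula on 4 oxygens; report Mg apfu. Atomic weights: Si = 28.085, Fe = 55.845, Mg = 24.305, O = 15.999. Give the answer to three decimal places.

0.320 Mg apfu

MgO (M=40.304): mol = 0.16475; Mg = 0.16475, O = 0.16475.
FeO (M=71.844): mol = 0.86813; Fe = 0.86813, O = 0.86813.
SiO2 (M=60.083): mol = 0.51479; Si = 0.51479, O = 1.02958.
ΣO = 2.06246; factor = 4/ΣO = 1.93943.
Mg apfu = 0.16475 × 1.93943 = 0.320.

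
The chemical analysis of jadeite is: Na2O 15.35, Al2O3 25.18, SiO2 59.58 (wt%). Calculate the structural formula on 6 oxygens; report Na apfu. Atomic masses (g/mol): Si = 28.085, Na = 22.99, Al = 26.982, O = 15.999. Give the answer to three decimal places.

15.35 wt% Na2O ÷ 61.979 g/mol = 0.24766 mol, giving 0.49532 Na and 0.24766 O.
25.18 wt% Al2O3 ÷ 101.961 g/mol = 0.24696 mol, giving 0.49392 Al and 0.74088 O.
59.58 wt% SiO2 ÷ 60.083 g/mol = 0.99163 mol, giving 0.99163 Si and 1.98326 O.
Oxygen sums to 2.97180; scaling by 6/2.97180 = 2.01898 puts the formula on 6 O.
Na: 0.49532 × 2.01898 = 1.000 atoms per formula unit.

1.000 Na apfu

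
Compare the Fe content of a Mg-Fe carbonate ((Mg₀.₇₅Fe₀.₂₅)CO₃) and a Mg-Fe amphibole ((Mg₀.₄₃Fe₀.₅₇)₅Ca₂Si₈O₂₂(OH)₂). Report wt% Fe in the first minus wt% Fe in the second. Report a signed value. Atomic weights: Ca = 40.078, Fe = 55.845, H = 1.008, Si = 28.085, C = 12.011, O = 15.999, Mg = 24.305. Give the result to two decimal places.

Fe in (Mg₀.₇₅Fe₀.₂₅)CO₃: molar mass 92.198 g/mol; 0.25×55.845 = 13.961 g → 15.14 wt%.
Fe in (Mg₀.₄₃Fe₀.₅₇)₅Ca₂Si₈O₂₂(OH)₂: molar mass 902.242 g/mol; 2.85×55.845 = 159.158 g → 17.64 wt%.
Difference = 15.14 − 17.64 = -2.50 percentage points.

-2.50 percentage points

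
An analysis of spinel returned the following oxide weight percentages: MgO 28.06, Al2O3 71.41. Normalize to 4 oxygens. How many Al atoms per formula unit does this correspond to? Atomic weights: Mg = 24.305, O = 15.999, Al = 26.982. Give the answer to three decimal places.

MgO (M=40.304): mol = 0.69621; Mg = 0.69621, O = 0.69621.
Al2O3 (M=101.961): mol = 0.70037; Al = 1.40074, O = 2.10111.
ΣO = 2.79732; factor = 4/ΣO = 1.42994.
Al apfu = 1.40074 × 1.42994 = 2.003.

2.003 Al apfu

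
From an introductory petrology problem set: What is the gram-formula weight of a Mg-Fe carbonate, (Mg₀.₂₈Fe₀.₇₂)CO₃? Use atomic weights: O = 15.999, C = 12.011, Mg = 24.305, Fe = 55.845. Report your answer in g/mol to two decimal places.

Mg: 0.28 × 24.305 = 6.8054
Fe: 0.72 × 55.845 = 40.2084
C: 1 × 12.011 = 12.0110
O: 3 × 15.999 = 47.9970
Summing the contributions gives the formula mass.

107.02 g/mol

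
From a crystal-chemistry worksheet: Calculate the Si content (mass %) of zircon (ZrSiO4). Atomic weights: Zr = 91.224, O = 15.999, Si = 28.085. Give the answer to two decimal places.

15.32 mass %

Molar mass of ZrSiO4: 1·91.224 + 1·28.085 + 4·15.999 = 183.305 g/mol.
Mass of Si per formula unit: 1 × 28.085 = 28.085 g.
Weight fraction Si = 28.085 / 183.305 = 0.1532.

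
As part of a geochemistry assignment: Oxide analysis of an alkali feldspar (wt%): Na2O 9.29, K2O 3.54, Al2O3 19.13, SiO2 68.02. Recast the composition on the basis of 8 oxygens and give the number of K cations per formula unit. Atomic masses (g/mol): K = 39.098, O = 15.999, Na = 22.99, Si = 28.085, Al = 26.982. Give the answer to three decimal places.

0.199 K apfu

Na2O (M=61.979): mol = 0.14989; Na = 0.29978, O = 0.14989.
K2O (M=94.195): mol = 0.03758; K = 0.07516, O = 0.03758.
Al2O3 (M=101.961): mol = 0.18762; Al = 0.37524, O = 0.56286.
SiO2 (M=60.083): mol = 1.13210; Si = 1.13210, O = 2.26420.
ΣO = 3.01453; factor = 8/ΣO = 2.65381.
K apfu = 0.07516 × 2.65381 = 0.199.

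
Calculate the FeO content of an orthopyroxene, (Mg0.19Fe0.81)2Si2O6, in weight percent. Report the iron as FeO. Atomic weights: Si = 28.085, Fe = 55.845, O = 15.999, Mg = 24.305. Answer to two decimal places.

M((Mg0.19Fe0.81)2Si2O6) = 251.869 g/mol; M(FeO) = 71.844 g/mol.
Moles FeO per formula unit = 1.62 Fe ÷ 1 = 1.6200.
FeO fraction = (1.6200 × 71.844) / 251.869 = 116.387/251.869 = 0.4621.

46.21 wt%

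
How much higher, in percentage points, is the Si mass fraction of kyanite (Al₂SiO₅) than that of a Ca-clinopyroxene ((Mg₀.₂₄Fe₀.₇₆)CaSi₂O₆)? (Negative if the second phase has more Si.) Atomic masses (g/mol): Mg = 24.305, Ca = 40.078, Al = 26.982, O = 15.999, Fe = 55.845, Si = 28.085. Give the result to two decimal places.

-6.02 percentage points

M(Al₂SiO₅) = 162.044 g/mol, so wt% Si = 28.085/162.044 × 100 = 17.33%.
M((Mg₀.₂₄Fe₀.₇₆)CaSi₂O₆) = 240.517 g/mol, so wt% Si = 56.170/240.517 × 100 = 23.35%.
17.33 − 23.35 = -6.02 pp.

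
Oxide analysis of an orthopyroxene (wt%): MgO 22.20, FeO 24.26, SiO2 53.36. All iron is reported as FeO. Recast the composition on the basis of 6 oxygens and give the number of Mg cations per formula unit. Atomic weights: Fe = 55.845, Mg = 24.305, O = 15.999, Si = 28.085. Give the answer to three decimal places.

22.20 wt% MgO ÷ 40.304 g/mol = 0.55081 mol, giving 0.55081 Mg and 0.55081 O.
24.26 wt% FeO ÷ 71.844 g/mol = 0.33768 mol, giving 0.33768 Fe and 0.33768 O.
53.36 wt% SiO2 ÷ 60.083 g/mol = 0.88810 mol, giving 0.88810 Si and 1.77620 O.
Oxygen sums to 2.66469; scaling by 6/2.66469 = 2.25167 puts the formula on 6 O.
Mg: 0.55081 × 2.25167 = 1.240 atoms per formula unit.

1.240 Mg apfu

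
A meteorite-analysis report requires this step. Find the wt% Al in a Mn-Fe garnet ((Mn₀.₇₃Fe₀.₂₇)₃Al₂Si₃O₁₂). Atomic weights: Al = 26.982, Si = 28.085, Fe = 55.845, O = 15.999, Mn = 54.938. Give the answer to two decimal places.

M((Mn₀.₇₃Fe₀.₂₇)₃Al₂Si₃O₁₂) = 495.756 g/mol.
Al contributes 2 × 26.982 = 53.964 g per mole.
53.964/495.756 = 0.1089 → 10.89%.

10.89 mass %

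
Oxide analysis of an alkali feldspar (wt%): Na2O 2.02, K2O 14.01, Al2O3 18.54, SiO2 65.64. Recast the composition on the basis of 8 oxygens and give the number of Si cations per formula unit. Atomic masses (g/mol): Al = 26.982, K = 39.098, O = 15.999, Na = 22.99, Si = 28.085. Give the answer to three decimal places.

3.002 Si apfu

2.02 wt% Na2O ÷ 61.979 g/mol = 0.03259 mol, giving 0.06518 Na and 0.03259 O.
14.01 wt% K2O ÷ 94.195 g/mol = 0.14873 mol, giving 0.29746 K and 0.14873 O.
18.54 wt% Al2O3 ÷ 101.961 g/mol = 0.18183 mol, giving 0.36366 Al and 0.54549 O.
65.64 wt% SiO2 ÷ 60.083 g/mol = 1.09249 mol, giving 1.09249 Si and 2.18498 O.
Oxygen sums to 2.91179; scaling by 8/2.91179 = 2.74745 puts the formula on 8 O.
Si: 1.09249 × 2.74745 = 3.002 atoms per formula unit.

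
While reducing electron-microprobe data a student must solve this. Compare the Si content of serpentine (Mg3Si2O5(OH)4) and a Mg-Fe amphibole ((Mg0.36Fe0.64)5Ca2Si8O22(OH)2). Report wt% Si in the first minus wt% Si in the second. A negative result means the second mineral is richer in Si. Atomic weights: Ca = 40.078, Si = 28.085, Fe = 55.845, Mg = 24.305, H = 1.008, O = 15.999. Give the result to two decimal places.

-4.33 percentage points

Si in Mg3Si2O5(OH)4: molar mass 277.108 g/mol; 2×28.085 = 56.170 g → 20.27 wt%.
Si in (Mg0.36Fe0.64)5Ca2Si8O22(OH)2: molar mass 913.281 g/mol; 8×28.085 = 224.680 g → 24.60 wt%.
Difference = 20.27 − 24.60 = -4.33 percentage points.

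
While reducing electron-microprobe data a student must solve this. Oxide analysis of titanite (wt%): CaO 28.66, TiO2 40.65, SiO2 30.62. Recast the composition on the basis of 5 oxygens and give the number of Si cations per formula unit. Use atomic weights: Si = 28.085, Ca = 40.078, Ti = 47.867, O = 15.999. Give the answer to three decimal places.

CaO: 28.66/56.077 = 0.51108 mol → 0.51108 mol Ca, 0.51108 mol O.
TiO2: 40.65/79.865 = 0.50898 mol → 0.50898 mol Ti, 1.01796 mol O.
SiO2: 30.62/60.083 = 0.50963 mol → 0.50963 mol Si, 1.01926 mol O.
Total oxygen = 2.54830 mol. Normalization factor = 5/2.54830 = 1.96209.
Si per 5 O = 0.50963 × 1.96209 = 1.000.

1.000 Si apfu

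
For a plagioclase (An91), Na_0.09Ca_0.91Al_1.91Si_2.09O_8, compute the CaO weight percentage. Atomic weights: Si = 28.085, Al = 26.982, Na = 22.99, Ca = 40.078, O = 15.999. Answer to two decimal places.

Formula mass = 276.765 g/mol.
0.91 Ca → 0.9100 mol CaO per formula unit; M(CaO) = 56.077, so CaO mass = 51.030 g.
51.030/276.765 × 100 = 18.44 wt%.

18.44 wt%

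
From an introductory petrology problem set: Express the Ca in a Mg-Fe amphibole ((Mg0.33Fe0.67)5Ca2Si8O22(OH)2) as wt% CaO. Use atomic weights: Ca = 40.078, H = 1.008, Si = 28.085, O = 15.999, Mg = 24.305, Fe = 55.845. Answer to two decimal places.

Molar mass of (Mg0.33Fe0.67)5Ca2Si8O22(OH)2 = 1.65·24.305 + 3.35·55.845 + 2·40.078 + 8·28.085 + 24·15.999 + 2·1.008 = 918.012 g/mol.
Each formula unit contains 2 Ca, equivalent to 2/1 = 2.0000 mol CaO.
M(CaO) = 1×40.078 + 1×15.999 = 56.077 g/mol.
Mass of CaO per formula unit = 2.0000 × 56.077 = 112.154 g.
CaO wt% = 112.154 / 918.012 × 100 = 12.22%.

12.22 wt%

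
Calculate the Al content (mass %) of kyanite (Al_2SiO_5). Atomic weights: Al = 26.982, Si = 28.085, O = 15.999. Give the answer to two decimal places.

Formula mass = 2×26.982 + 1×28.085 + 5×15.999 = 162.044 g/mol, of which 53.964 g is Al.
So Al makes up 53.964/162.044 = 0.3330 of the mass, i.e. 33.30%.

33.30 mass %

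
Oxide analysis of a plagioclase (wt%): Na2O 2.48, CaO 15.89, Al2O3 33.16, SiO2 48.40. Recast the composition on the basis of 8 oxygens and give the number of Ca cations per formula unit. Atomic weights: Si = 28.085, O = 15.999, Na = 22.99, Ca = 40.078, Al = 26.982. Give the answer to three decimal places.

0.779 Ca apfu

Na2O (M=61.979): mol = 0.04001; Na = 0.08002, O = 0.04001.
CaO (M=56.077): mol = 0.28336; Ca = 0.28336, O = 0.28336.
Al2O3 (M=101.961): mol = 0.32522; Al = 0.65044, O = 0.97566.
SiO2 (M=60.083): mol = 0.80555; Si = 0.80555, O = 1.61110.
ΣO = 2.91013; factor = 8/ΣO = 2.74902.
Ca apfu = 0.28336 × 2.74902 = 0.779.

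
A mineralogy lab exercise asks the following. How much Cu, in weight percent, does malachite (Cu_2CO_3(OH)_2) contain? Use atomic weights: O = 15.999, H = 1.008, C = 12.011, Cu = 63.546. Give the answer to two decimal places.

57.48 weight percent

Formula mass = 2×63.546 + 1×12.011 + 5×15.999 + 2×1.008 = 221.114 g/mol, of which 127.092 g is Cu.
So Cu makes up 127.092/221.114 = 0.5748 of the mass, i.e. 57.48%.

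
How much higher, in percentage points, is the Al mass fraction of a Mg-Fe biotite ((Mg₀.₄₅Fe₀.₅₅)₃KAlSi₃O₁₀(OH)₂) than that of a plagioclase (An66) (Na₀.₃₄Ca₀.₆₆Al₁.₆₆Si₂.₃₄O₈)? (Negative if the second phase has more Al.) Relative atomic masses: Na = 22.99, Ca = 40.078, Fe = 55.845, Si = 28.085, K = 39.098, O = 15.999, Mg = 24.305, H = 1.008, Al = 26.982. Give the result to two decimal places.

-10.67 percentage points

First mineral: 26.982 g Al in 469.295 g formula = 5.75 wt% Al.
Second mineral: 44.790 g Al in 272.769 g formula = 16.42 wt% Al.
5.75% − 16.42% gives a difference of -10.67 percentage points.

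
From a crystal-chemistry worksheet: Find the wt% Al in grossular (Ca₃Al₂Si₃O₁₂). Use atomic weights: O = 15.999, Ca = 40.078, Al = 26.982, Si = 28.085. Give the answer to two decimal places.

11.98 mass %

Molar mass of Ca₃Al₂Si₃O₁₂: 3·40.078 + 2·26.982 + 3·28.085 + 12·15.999 = 450.441 g/mol.
Mass of Al per formula unit: 2 × 26.982 = 53.964 g.
Weight fraction Al = 53.964 / 450.441 = 0.1198.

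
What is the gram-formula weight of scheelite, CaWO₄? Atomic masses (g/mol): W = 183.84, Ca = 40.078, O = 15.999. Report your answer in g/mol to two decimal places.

287.91 g/mol

The formula mass is the sum 1×40.078 + 1×183.84 + 4×15.999.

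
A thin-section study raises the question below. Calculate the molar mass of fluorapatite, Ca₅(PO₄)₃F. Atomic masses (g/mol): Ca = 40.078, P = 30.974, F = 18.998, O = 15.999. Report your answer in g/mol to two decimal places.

Ca: 5 × 40.078 = 200.3900
P: 3 × 30.974 = 92.9220
O: 12 × 15.999 = 191.9880
F: 1 × 18.998 = 18.9980
Summing the contributions gives the formula mass.

504.30 g/mol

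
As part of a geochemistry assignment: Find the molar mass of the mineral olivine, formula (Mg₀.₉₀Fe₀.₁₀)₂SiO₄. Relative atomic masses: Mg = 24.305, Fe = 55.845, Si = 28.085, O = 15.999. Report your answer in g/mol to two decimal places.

147.00 g/mol

Mg: 1.80 × 24.305 = 43.7490
Fe: 0.20 × 55.845 = 11.1690
Si: 1 × 28.085 = 28.0850
O: 4 × 15.999 = 63.9960
Summing the contributions gives the formula mass.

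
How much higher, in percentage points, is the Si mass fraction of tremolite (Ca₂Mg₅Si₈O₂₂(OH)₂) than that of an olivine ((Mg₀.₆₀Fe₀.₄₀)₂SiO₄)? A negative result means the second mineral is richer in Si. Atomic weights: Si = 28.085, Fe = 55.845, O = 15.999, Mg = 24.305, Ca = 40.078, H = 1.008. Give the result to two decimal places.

10.73 percentage points

M(Ca₂Mg₅Si₈O₂₂(OH)₂) = 812.353 g/mol, so wt% Si = 224.680/812.353 × 100 = 27.66%.
M((Mg₀.₆₀Fe₀.₄₀)₂SiO₄) = 165.923 g/mol, so wt% Si = 28.085/165.923 × 100 = 16.93%.
27.66 − 16.93 = 10.73 pp.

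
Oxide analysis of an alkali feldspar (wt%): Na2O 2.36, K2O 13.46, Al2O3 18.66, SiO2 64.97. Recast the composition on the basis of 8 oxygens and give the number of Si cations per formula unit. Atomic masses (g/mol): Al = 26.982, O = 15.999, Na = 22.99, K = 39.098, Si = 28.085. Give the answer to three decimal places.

2.991 Si apfu

2.36 wt% Na2O ÷ 61.979 g/mol = 0.03808 mol, giving 0.07616 Na and 0.03808 O.
13.46 wt% K2O ÷ 94.195 g/mol = 0.14290 mol, giving 0.28580 K and 0.14290 O.
18.66 wt% Al2O3 ÷ 101.961 g/mol = 0.18301 mol, giving 0.36602 Al and 0.54903 O.
64.97 wt% SiO2 ÷ 60.083 g/mol = 1.08134 mol, giving 1.08134 Si and 2.16268 O.
Oxygen sums to 2.89269; scaling by 8/2.89269 = 2.76559 puts the formula on 8 O.
Si: 1.08134 × 2.76559 = 2.991 atoms per formula unit.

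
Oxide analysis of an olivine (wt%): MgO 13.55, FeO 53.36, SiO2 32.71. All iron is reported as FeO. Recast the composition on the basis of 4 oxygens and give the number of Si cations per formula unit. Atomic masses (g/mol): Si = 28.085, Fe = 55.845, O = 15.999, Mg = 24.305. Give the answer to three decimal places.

1.005 Si apfu

13.55 wt% MgO ÷ 40.304 g/mol = 0.33619 mol, giving 0.33619 Mg and 0.33619 O.
53.36 wt% FeO ÷ 71.844 g/mol = 0.74272 mol, giving 0.74272 Fe and 0.74272 O.
32.71 wt% SiO2 ÷ 60.083 g/mol = 0.54441 mol, giving 0.54441 Si and 1.08882 O.
Oxygen sums to 2.16773; scaling by 4/2.16773 = 1.84525 puts the formula on 4 O.
Si: 0.54441 × 1.84525 = 1.005 atoms per formula unit.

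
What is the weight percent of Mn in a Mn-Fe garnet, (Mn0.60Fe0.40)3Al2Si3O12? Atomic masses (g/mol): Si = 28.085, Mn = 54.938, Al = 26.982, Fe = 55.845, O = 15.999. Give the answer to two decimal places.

19.93 mass %

Molar mass of (Mn0.60Fe0.40)3Al2Si3O12: 1.80×54.938 + 1.20×55.845 + 2×26.982 + 3×28.085 + 12×15.999 = 496.109 g/mol.
Mass of Mn per formula unit: 1.80 × 54.938 = 98.888 g.
Weight fraction Mn = 98.888 / 496.109 = 0.1993.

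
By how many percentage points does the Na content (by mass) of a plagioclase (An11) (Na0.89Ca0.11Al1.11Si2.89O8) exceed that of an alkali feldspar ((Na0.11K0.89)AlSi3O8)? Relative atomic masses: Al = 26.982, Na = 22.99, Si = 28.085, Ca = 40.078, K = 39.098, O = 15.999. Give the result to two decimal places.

6.84 percentage points

M(Na0.89Ca0.11Al1.11Si2.89O8) = 263.977 g/mol, so wt% Na = 20.461/263.977 × 100 = 7.75%.
M((Na0.11K0.89)AlSi3O8) = 276.555 g/mol, so wt% Na = 2.529/276.555 × 100 = 0.91%.
7.75 − 0.91 = 6.84 pp.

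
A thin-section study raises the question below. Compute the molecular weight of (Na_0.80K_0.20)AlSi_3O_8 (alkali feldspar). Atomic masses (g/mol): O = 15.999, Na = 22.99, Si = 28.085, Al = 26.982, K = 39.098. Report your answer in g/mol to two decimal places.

Na: 0.80 × 22.99 = 18.3920
K: 0.20 × 39.098 = 7.8196
Al: 1 × 26.982 = 26.9820
Si: 3 × 28.085 = 84.2550
O: 8 × 15.999 = 127.9920
Summing the contributions gives the formula mass.

265.44 g/mol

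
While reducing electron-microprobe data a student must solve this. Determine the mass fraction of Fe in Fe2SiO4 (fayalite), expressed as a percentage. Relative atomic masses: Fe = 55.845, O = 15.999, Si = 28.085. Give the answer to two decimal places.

M(Fe2SiO4) = 203.771 g/mol.
Fe contributes 2 × 55.845 = 111.690 g per mole.
111.690/203.771 = 0.5481 → 54.81%.

54.81 wt%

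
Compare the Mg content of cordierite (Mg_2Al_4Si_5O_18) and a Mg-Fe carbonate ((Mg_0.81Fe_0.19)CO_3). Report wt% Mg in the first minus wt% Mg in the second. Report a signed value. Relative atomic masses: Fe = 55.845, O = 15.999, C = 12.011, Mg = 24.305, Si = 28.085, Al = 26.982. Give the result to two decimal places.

Mg in Mg_2Al_4Si_5O_18: molar mass 584.945 g/mol; 2×24.305 = 48.610 g → 8.31 wt%.
Mg in (Mg_0.81Fe_0.19)CO_3: molar mass 90.306 g/mol; 0.81×24.305 = 19.687 g → 21.80 wt%.
Difference = 8.31 − 21.80 = -13.49 percentage points.

-13.49 percentage points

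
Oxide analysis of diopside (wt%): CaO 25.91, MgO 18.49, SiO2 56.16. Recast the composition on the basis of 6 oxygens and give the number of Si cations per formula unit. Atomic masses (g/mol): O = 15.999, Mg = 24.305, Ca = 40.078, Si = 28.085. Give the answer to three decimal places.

CaO: 25.91/56.077 = 0.46204 mol → 0.46204 mol Ca, 0.46204 mol O.
MgO: 18.49/40.304 = 0.45876 mol → 0.45876 mol Mg, 0.45876 mol O.
SiO2: 56.16/60.083 = 0.93471 mol → 0.93471 mol Si, 1.86942 mol O.
Total oxygen = 2.79022 mol. Normalization factor = 6/2.79022 = 2.15037.
Si per 6 O = 0.93471 × 2.15037 = 2.010.

2.010 Si apfu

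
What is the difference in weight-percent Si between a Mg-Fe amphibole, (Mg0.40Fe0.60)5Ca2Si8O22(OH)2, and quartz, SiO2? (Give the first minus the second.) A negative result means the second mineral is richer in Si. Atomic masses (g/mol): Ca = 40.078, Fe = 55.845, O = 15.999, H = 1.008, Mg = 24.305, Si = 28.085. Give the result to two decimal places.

M((Mg0.40Fe0.60)5Ca2Si8O22(OH)2) = 906.973 g/mol, so wt% Si = 224.680/906.973 × 100 = 24.77%.
M(SiO2) = 60.083 g/mol, so wt% Si = 28.085/60.083 × 100 = 46.74%.
24.77 − 46.74 = -21.97 pp.

-21.97 percentage points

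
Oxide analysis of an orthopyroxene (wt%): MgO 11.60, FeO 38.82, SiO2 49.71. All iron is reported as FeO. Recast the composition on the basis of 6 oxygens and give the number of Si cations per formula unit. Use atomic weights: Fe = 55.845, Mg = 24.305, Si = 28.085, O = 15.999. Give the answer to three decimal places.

1.999 Si apfu

11.60 wt% MgO ÷ 40.304 g/mol = 0.28781 mol, giving 0.28781 Mg and 0.28781 O.
38.82 wt% FeO ÷ 71.844 g/mol = 0.54034 mol, giving 0.54034 Fe and 0.54034 O.
49.71 wt% SiO2 ÷ 60.083 g/mol = 0.82736 mol, giving 0.82736 Si and 1.65472 O.
Oxygen sums to 2.48287; scaling by 6/2.48287 = 2.41656 puts the formula on 6 O.
Si: 0.82736 × 2.41656 = 1.999 atoms per formula unit.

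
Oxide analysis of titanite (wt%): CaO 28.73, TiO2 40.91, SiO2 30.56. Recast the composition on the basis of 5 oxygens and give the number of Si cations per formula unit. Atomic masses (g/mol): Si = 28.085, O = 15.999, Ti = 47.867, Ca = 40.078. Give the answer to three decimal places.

CaO: 28.73/56.077 = 0.51233 mol → 0.51233 mol Ca, 0.51233 mol O.
TiO2: 40.91/79.865 = 0.51224 mol → 0.51224 mol Ti, 1.02448 mol O.
SiO2: 30.56/60.083 = 0.50863 mol → 0.50863 mol Si, 1.01726 mol O.
Total oxygen = 2.55407 mol. Normalization factor = 5/2.55407 = 1.95766.
Si per 5 O = 0.50863 × 1.95766 = 0.996.

0.996 Si apfu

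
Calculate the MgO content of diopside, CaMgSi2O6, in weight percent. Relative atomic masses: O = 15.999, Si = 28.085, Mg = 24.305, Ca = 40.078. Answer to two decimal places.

18.61 wt%

Formula mass = 216.547 g/mol.
1 Mg → 1.0000 mol MgO per formula unit; M(MgO) = 40.304, so MgO mass = 40.304 g.
40.304/216.547 × 100 = 18.61 wt%.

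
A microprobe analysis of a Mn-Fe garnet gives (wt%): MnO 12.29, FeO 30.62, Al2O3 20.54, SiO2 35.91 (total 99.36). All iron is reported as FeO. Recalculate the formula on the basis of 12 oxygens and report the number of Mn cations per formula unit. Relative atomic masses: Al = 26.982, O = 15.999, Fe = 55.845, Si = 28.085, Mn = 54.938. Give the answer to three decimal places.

0.867 Mn apfu

MnO (M=70.937): mol = 0.17325; Mn = 0.17325, O = 0.17325.
FeO (M=71.844): mol = 0.42620; Fe = 0.42620, O = 0.42620.
Al2O3 (M=101.961): mol = 0.20145; Al = 0.40290, O = 0.60435.
SiO2 (M=60.083): mol = 0.59767; Si = 0.59767, O = 1.19534.
ΣO = 2.39914; factor = 12/ΣO = 5.00179.
Mn apfu = 0.17325 × 5.00179 = 0.867.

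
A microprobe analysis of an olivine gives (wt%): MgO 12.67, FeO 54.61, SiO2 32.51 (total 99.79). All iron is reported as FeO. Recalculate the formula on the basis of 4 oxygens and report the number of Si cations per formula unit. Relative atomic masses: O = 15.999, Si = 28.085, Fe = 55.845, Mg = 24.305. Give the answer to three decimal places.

1.004 Si apfu

MgO (M=40.304): mol = 0.31436; Mg = 0.31436, O = 0.31436.
FeO (M=71.844): mol = 0.76012; Fe = 0.76012, O = 0.76012.
SiO2 (M=60.083): mol = 0.54108; Si = 0.54108, O = 1.08216.
ΣO = 2.15664; factor = 4/ΣO = 1.85474.
Si apfu = 0.54108 × 1.85474 = 1.004.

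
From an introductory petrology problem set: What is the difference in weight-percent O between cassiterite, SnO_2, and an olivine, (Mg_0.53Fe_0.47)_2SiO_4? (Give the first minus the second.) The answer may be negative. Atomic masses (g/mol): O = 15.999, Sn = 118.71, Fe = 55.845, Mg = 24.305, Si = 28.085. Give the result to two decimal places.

-16.34 percentage points

First mineral: 31.998 g O in 150.708 g formula = 21.23 wt% O.
Second mineral: 63.996 g O in 170.339 g formula = 37.57 wt% O.
21.23% − 37.57% gives a difference of -16.34 percentage points.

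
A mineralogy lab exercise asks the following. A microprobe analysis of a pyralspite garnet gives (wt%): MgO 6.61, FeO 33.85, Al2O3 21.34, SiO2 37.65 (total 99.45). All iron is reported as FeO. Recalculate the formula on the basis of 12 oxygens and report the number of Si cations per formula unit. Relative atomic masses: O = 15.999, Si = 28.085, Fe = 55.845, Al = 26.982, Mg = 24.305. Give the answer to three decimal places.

2.988 Si apfu

MgO (M=40.304): mol = 0.16400; Mg = 0.16400, O = 0.16400.
FeO (M=71.844): mol = 0.47116; Fe = 0.47116, O = 0.47116.
Al2O3 (M=101.961): mol = 0.20930; Al = 0.41860, O = 0.62790.
SiO2 (M=60.083): mol = 0.62663; Si = 0.62663, O = 1.25326.
ΣO = 2.51632; factor = 12/ΣO = 4.76887.
Si apfu = 0.62663 × 4.76887 = 2.988.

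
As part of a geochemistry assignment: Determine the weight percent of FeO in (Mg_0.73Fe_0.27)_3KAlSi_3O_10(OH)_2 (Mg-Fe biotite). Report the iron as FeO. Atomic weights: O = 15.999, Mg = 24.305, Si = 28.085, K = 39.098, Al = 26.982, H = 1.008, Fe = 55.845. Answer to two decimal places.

13.14 wt%

M((Mg_0.73Fe_0.27)_3KAlSi_3O_10(OH)_2) = 442.801 g/mol; M(FeO) = 71.844 g/mol.
Moles FeO per formula unit = 0.81 Fe ÷ 1 = 0.8100.
FeO fraction = (0.8100 × 71.844) / 442.801 = 58.194/442.801 = 0.1314.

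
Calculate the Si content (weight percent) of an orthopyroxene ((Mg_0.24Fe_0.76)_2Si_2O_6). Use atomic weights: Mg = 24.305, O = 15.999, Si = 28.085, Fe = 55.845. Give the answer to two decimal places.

22.58 weight percent

M((Mg_0.24Fe_0.76)_2Si_2O_6) = 248.715 g/mol.
Si contributes 2 × 28.085 = 56.170 g per mole.
56.170/248.715 = 0.2258 → 22.58%.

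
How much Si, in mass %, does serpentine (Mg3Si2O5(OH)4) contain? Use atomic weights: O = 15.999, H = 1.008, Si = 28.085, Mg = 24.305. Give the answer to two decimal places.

20.27 mass %

M(Mg3Si2O5(OH)4) = 277.108 g/mol.
Si contributes 2 × 28.085 = 56.170 g per mole.
56.170/277.108 = 0.2027 → 20.27%.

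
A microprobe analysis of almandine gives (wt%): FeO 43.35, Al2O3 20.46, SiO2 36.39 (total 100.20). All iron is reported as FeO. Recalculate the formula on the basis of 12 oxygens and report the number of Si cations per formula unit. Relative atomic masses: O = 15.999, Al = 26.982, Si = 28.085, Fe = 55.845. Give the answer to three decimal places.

FeO: 43.35/71.844 = 0.60339 mol → 0.60339 mol Fe, 0.60339 mol O.
Al2O3: 20.46/101.961 = 0.20066 mol → 0.40132 mol Al, 0.60198 mol O.
SiO2: 36.39/60.083 = 0.60566 mol → 0.60566 mol Si, 1.21132 mol O.
Total oxygen = 2.41669 mol. Normalization factor = 12/2.41669 = 4.96547.
Si per 12 O = 0.60566 × 4.96547 = 3.007.

3.007 Si apfu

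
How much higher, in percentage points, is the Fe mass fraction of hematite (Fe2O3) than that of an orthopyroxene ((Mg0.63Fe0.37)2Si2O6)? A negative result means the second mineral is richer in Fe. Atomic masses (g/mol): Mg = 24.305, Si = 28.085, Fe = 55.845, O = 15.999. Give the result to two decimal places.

M(Fe2O3) = 159.687 g/mol, so wt% Fe = 111.690/159.687 × 100 = 69.94%.
M((Mg0.63Fe0.37)2Si2O6) = 224.114 g/mol, so wt% Fe = 41.325/224.114 × 100 = 18.44%.
69.94 − 18.44 = 51.50 pp.

51.50 percentage points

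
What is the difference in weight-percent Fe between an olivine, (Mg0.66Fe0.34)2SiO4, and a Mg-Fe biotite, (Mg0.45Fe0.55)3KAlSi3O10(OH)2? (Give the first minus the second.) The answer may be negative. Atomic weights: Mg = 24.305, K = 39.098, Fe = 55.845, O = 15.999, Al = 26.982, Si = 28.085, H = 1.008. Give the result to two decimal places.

First mineral: 37.975 g Fe in 162.138 g formula = 23.42 wt% Fe.
Second mineral: 92.144 g Fe in 469.295 g formula = 19.63 wt% Fe.
23.42% − 19.63% gives a difference of 3.79 percentage points.

3.79 percentage points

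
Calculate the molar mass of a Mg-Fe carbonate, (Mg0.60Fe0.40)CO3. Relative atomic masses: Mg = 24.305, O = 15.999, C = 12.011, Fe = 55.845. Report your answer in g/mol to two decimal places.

The formula mass is the sum 0.60·24.305 + 0.40·55.845 + 1·12.011 + 3·15.999.

96.93 g/mol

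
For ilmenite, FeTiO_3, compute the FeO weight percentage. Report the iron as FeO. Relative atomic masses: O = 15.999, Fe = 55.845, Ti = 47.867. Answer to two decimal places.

Molar mass of FeTiO_3 = 1*55.845 + 1*47.867 + 3*15.999 = 151.709 g/mol.
Each formula unit contains 1 Fe, equivalent to 1/1 = 1.0000 mol FeO.
M(FeO) = 1×55.845 + 1×15.999 = 71.844 g/mol.
Mass of FeO per formula unit = 1.0000 × 71.844 = 71.844 g.
FeO wt% = 71.844 / 151.709 × 100 = 47.36%.

47.36 wt%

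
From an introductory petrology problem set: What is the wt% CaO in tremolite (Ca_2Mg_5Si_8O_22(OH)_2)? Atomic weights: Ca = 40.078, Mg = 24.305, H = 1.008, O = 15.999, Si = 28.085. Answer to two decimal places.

Formula mass = 812.353 g/mol.
2 Ca → 2.0000 mol CaO per formula unit; M(CaO) = 56.077, so CaO mass = 112.154 g.
112.154/812.353 × 100 = 13.81 wt%.

13.81 wt%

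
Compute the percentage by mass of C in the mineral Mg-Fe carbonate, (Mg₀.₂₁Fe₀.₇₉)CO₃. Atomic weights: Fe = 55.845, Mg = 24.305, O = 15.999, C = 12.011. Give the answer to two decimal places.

11.00 wt%

Molar mass of (Mg₀.₂₁Fe₀.₇₉)CO₃: 0.21×24.305 + 0.79×55.845 + 1×12.011 + 3×15.999 = 109.230 g/mol.
Mass of C per formula unit: 1 × 12.011 = 12.011 g.
Weight fraction C = 12.011 / 109.230 = 0.1100.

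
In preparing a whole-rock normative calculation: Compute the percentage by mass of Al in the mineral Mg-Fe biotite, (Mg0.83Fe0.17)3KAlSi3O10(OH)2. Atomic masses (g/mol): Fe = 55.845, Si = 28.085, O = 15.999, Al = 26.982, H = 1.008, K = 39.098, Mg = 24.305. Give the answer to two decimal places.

6.23 mass %

Molar mass of (Mg0.83Fe0.17)3KAlSi3O10(OH)2: 2.49·24.305 + 0.51·55.845 + 1·39.098 + 1·26.982 + 3·28.085 + 12·15.999 + 2·1.008 = 433.339 g/mol.
Mass of Al per formula unit: 1 × 26.982 = 26.982 g.
Weight fraction Al = 26.982 / 433.339 = 0.0623.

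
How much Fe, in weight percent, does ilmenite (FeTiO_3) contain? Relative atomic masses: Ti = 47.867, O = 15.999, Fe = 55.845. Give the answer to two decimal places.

36.81 weight percent

Formula mass = 1*55.845 + 1*47.867 + 3*15.999 = 151.709 g/mol, of which 55.845 g is Fe.
So Fe makes up 55.845/151.709 = 0.3681 of the mass, i.e. 36.81%.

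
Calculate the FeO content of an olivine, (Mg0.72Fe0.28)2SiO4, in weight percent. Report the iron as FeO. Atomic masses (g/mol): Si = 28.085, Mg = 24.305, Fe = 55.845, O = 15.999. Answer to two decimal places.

M((Mg0.72Fe0.28)2SiO4) = 158.353 g/mol; M(FeO) = 71.844 g/mol.
Moles FeO per formula unit = 0.56 Fe ÷ 1 = 0.5600.
FeO fraction = (0.5600 × 71.844) / 158.353 = 40.233/158.353 = 0.2541.

25.41 wt%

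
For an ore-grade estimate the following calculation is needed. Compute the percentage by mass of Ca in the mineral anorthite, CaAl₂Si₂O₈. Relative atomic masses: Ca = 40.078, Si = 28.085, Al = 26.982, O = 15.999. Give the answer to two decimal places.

14.41 wt%

M(CaAl₂Si₂O₈) = 278.204 g/mol.
Ca contributes 1 × 40.078 = 40.078 g per mole.
40.078/278.204 = 0.1441 → 14.41%.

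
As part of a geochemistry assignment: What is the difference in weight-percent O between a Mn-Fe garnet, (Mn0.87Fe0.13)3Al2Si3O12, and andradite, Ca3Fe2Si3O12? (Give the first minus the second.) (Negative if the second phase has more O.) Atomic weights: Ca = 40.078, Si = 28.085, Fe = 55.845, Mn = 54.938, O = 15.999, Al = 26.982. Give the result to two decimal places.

0.98 percentage points

M((Mn0.87Fe0.13)3Al2Si3O12) = 495.375 g/mol, so wt% O = 191.988/495.375 × 100 = 38.76%.
M(Ca3Fe2Si3O12) = 508.167 g/mol, so wt% O = 191.988/508.167 × 100 = 37.78%.
38.76 − 37.78 = 0.98 pp.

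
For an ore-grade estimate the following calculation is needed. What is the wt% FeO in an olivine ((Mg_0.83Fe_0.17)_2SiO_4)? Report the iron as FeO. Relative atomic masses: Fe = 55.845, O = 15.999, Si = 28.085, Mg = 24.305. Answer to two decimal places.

16.13 wt%

Molar mass of (Mg_0.83Fe_0.17)_2SiO_4 = 1.66·24.305 + 0.34·55.845 + 1·28.085 + 4·15.999 = 151.415 g/mol.
Each formula unit contains 0.34 Fe, equivalent to 0.34/1 = 0.3400 mol FeO.
M(FeO) = 1×55.845 + 1×15.999 = 71.844 g/mol.
Mass of FeO per formula unit = 0.3400 × 71.844 = 24.427 g.
FeO wt% = 24.427 / 151.415 × 100 = 16.13%.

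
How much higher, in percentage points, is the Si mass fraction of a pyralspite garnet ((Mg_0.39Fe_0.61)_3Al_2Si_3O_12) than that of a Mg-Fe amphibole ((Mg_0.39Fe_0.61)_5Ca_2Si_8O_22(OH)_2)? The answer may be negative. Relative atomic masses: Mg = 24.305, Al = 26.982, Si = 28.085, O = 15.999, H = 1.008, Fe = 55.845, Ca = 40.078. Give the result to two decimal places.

M((Mg_0.39Fe_0.61)_3Al_2Si_3O_12) = 460.840 g/mol, so wt% Si = 84.255/460.840 × 100 = 18.28%.
M((Mg_0.39Fe_0.61)_5Ca_2Si_8O_22(OH)_2) = 908.550 g/mol, so wt% Si = 224.680/908.550 × 100 = 24.73%.
18.28 − 24.73 = -6.45 pp.

-6.45 percentage points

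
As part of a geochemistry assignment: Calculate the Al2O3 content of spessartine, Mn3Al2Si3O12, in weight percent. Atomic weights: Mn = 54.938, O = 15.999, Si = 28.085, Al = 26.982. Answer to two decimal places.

20.60 wt%

Formula mass = 495.021 g/mol.
2 Al → 1.0000 mol Al2O3 per formula unit; M(Al2O3) = 101.961, so Al2O3 mass = 101.961 g.
101.961/495.021 × 100 = 20.60 wt%.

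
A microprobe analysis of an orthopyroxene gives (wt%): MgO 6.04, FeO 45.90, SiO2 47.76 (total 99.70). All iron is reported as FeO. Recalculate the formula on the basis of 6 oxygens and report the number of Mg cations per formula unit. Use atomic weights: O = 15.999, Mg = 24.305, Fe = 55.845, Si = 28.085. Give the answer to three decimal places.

MgO (M=40.304): mol = 0.14986; Mg = 0.14986, O = 0.14986.
FeO (M=71.844): mol = 0.63888; Fe = 0.63888, O = 0.63888.
SiO2 (M=60.083): mol = 0.79490; Si = 0.79490, O = 1.58980.
ΣO = 2.37854; factor = 6/ΣO = 2.52256.
Mg apfu = 0.14986 × 2.52256 = 0.378.

0.378 Mg apfu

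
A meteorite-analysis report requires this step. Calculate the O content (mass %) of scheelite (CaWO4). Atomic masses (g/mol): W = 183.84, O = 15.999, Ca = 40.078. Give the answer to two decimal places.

22.23 mass %

Formula mass = 1*40.078 + 1*183.84 + 4*15.999 = 287.914 g/mol, of which 63.996 g is O.
So O makes up 63.996/287.914 = 0.2223 of the mass, i.e. 22.23%.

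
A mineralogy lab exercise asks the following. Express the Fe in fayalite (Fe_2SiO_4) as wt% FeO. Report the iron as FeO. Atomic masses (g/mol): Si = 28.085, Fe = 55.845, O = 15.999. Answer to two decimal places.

Molar mass of Fe_2SiO_4 = 2×55.845 + 1×28.085 + 4×15.999 = 203.771 g/mol.
Each formula unit contains 2 Fe, equivalent to 2/1 = 2.0000 mol FeO.
M(FeO) = 1×55.845 + 1×15.999 = 71.844 g/mol.
Mass of FeO per formula unit = 2.0000 × 71.844 = 143.688 g.
FeO wt% = 143.688 / 203.771 × 100 = 70.51%.

70.51 wt%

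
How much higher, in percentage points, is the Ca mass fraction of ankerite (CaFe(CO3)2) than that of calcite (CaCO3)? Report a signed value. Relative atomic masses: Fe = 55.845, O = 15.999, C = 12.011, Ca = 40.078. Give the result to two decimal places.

-21.48 percentage points

First mineral: 40.078 g Ca in 215.939 g formula = 18.56 wt% Ca.
Second mineral: 40.078 g Ca in 100.086 g formula = 40.04 wt% Ca.
18.56% − 40.04% gives a difference of -21.48 percentage points.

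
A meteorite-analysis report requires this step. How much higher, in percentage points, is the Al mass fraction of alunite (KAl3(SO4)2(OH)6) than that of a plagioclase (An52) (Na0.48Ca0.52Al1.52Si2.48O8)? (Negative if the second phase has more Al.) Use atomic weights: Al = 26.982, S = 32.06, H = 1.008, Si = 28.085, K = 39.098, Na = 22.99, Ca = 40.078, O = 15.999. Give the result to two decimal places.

M(KAl3(SO4)2(OH)6) = 414.198 g/mol, so wt% Al = 80.946/414.198 × 100 = 19.54%.
M(Na0.48Ca0.52Al1.52Si2.48O8) = 270.531 g/mol, so wt% Al = 41.013/270.531 × 100 = 15.16%.
19.54 − 15.16 = 4.38 pp.

4.38 percentage points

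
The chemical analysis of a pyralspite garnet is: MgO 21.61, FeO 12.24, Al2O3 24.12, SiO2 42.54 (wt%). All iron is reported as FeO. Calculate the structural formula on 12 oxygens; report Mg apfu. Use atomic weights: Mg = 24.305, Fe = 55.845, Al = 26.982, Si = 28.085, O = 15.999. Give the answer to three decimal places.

2.272 Mg apfu

MgO (M=40.304): mol = 0.53618; Mg = 0.53618, O = 0.53618.
FeO (M=71.844): mol = 0.17037; Fe = 0.17037, O = 0.17037.
Al2O3 (M=101.961): mol = 0.23656; Al = 0.47312, O = 0.70968.
SiO2 (M=60.083): mol = 0.70802; Si = 0.70802, O = 1.41604.
ΣO = 2.83227; factor = 12/ΣO = 4.23688.
Mg apfu = 0.53618 × 4.23688 = 2.272.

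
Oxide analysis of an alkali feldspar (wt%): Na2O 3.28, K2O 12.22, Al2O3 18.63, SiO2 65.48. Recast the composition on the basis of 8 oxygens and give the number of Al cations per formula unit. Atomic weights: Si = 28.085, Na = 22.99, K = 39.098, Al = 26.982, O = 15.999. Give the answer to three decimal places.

1.004 Al apfu

Na2O (M=61.979): mol = 0.05292; Na = 0.10584, O = 0.05292.
K2O (M=94.195): mol = 0.12973; K = 0.25946, O = 0.12973.
Al2O3 (M=101.961): mol = 0.18272; Al = 0.36544, O = 0.54816.
SiO2 (M=60.083): mol = 1.08983; Si = 1.08983, O = 2.17966.
ΣO = 2.91047; factor = 8/ΣO = 2.74870.
Al apfu = 0.36544 × 2.74870 = 1.004.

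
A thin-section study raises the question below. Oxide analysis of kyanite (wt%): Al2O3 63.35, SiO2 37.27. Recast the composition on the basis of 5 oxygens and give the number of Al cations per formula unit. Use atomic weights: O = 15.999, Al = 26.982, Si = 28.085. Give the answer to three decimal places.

63.35 wt% Al2O3 ÷ 101.961 g/mol = 0.62132 mol, giving 1.24264 Al and 1.86396 O.
37.27 wt% SiO2 ÷ 60.083 g/mol = 0.62031 mol, giving 0.62031 Si and 1.24062 O.
Oxygen sums to 3.10458; scaling by 5/3.10458 = 1.61052 puts the formula on 5 O.
Al: 1.24264 × 1.61052 = 2.001 atoms per formula unit.

2.001 Al apfu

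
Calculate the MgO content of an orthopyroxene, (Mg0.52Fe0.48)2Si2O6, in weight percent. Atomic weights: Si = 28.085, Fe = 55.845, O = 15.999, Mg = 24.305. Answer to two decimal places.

18.14 wt%

M((Mg0.52Fe0.48)2Si2O6) = 231.052 g/mol; M(MgO) = 40.304 g/mol.
Moles MgO per formula unit = 1.04 Mg ÷ 1 = 1.0400.
MgO fraction = (1.0400 × 40.304) / 231.052 = 41.916/231.052 = 0.1814.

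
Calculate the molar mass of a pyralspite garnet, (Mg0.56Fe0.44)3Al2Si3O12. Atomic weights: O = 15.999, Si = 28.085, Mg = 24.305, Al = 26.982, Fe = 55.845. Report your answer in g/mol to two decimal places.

M = 1.68*24.305 + 1.32*55.845 + 2*26.982 + 3*28.085 + 12*15.999

444.75 g/mol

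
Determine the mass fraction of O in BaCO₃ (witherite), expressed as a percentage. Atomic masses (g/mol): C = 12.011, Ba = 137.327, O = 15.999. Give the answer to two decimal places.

24.32 wt%

Molar mass of BaCO₃: 1×137.327 + 1×12.011 + 3×15.999 = 197.335 g/mol.
Mass of O per formula unit: 3 × 15.999 = 47.997 g.
Weight fraction O = 47.997 / 197.335 = 0.2432.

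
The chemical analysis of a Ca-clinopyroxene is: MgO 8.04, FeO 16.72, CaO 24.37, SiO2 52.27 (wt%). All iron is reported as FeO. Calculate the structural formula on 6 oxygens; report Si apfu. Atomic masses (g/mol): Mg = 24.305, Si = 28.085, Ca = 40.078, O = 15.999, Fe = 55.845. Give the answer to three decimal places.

8.04 wt% MgO ÷ 40.304 g/mol = 0.19948 mol, giving 0.19948 Mg and 0.19948 O.
16.72 wt% FeO ÷ 71.844 g/mol = 0.23273 mol, giving 0.23273 Fe and 0.23273 O.
24.37 wt% CaO ÷ 56.077 g/mol = 0.43458 mol, giving 0.43458 Ca and 0.43458 O.
52.27 wt% SiO2 ÷ 60.083 g/mol = 0.86996 mol, giving 0.86996 Si and 1.73992 O.
Oxygen sums to 2.60671; scaling by 6/2.60671 = 2.30175 puts the formula on 6 O.
Si: 0.86996 × 2.30175 = 2.002 atoms per formula unit.

2.002 Si apfu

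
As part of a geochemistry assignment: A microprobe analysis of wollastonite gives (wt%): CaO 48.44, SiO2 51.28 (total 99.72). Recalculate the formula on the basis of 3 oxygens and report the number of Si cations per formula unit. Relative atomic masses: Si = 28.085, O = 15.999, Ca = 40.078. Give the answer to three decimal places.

CaO: 48.44/56.077 = 0.86381 mol → 0.86381 mol Ca, 0.86381 mol O.
SiO2: 51.28/60.083 = 0.85349 mol → 0.85349 mol Si, 1.70698 mol O.
Total oxygen = 2.57079 mol. Normalization factor = 3/2.57079 = 1.16696.
Si per 3 O = 0.85349 × 1.16696 = 0.996.

0.996 Si apfu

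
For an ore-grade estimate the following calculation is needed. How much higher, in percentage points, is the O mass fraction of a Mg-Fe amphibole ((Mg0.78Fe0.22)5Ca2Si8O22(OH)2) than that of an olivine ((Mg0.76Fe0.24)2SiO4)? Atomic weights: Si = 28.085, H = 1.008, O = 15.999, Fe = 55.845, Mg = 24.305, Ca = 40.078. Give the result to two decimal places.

4.26 percentage points

M((Mg0.78Fe0.22)5Ca2Si8O22(OH)2) = 847.047 g/mol, so wt% O = 383.976/847.047 × 100 = 45.33%.
M((Mg0.76Fe0.24)2SiO4) = 155.830 g/mol, so wt% O = 63.996/155.830 × 100 = 41.07%.
45.33 − 41.07 = 4.26 pp.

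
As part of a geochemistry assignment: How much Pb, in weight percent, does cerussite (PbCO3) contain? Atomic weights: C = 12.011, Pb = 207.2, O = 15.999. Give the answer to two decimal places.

Molar mass of PbCO3: 1×207.2 + 1×12.011 + 3×15.999 = 267.208 g/mol.
Mass of Pb per formula unit: 1 × 207.2 = 207.200 g.
Weight fraction Pb = 207.200 / 267.208 = 0.7754.

77.54 weight percent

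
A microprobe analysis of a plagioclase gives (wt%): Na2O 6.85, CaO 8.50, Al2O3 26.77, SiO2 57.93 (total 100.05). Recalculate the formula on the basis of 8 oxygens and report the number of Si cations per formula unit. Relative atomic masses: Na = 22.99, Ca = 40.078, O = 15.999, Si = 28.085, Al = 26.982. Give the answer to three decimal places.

2.590 Si apfu

6.85 wt% Na2O ÷ 61.979 g/mol = 0.11052 mol, giving 0.22104 Na and 0.11052 O.
8.50 wt% CaO ÷ 56.077 g/mol = 0.15158 mol, giving 0.15158 Ca and 0.15158 O.
26.77 wt% Al2O3 ÷ 101.961 g/mol = 0.26255 mol, giving 0.52510 Al and 0.78765 O.
57.93 wt% SiO2 ÷ 60.083 g/mol = 0.96417 mol, giving 0.96417 Si and 1.92834 O.
Oxygen sums to 2.97809; scaling by 8/2.97809 = 2.68629 puts the formula on 8 O.
Si: 0.96417 × 2.68629 = 2.590 atoms per formula unit.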